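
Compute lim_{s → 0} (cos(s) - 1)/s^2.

-1/2

Direct substitution gives 0/0.
Apply L'Hôpital: lim (-sin(s))/(2*s), still 0/0.
After 2 applications of L'Hôpital's rule the quotient is (-cos(s))/(2); substituting s = 0 gives -1/2.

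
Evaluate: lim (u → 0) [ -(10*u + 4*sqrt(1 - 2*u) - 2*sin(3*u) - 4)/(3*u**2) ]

2/3

Substitution gives 0/0 (the numerator vanishes to order 2).
Expand each term to order u^2: the coefficient of u^2 in -2·sin(3u) is 0 and in 4·√(1 - 2u) is -2.
Lower-order terms cancel with the polynomial part, so the numerator is (-2)·u^2 + o(u^2), and the limit is (-2)/(-3) = 2/3.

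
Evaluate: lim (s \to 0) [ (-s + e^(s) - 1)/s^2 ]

1/2

Direct substitution gives 0/0.
Apply L'Hôpital: lim (e^(s) - 1)/(2*s), still 0/0.
After 2 applications of L'Hôpital's rule the quotient is (e^(s))/(2); substituting s = 0 gives 1/2.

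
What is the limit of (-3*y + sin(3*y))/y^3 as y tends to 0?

-9/2

Direct substitution gives 0/0.
Apply L'Hôpital: lim (3*cos(3*y) - 3)/(3*y^2), still 0/0.
Apply L'Hôpital: lim (-9*sin(3*y))/(6*y), still 0/0.
After 3 applications of L'Hôpital's rule the quotient is (-27*cos(3*y))/(6); substituting y = 0 gives -9/2.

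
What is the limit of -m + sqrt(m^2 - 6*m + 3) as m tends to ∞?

This has the form ∞ − ∞. Multiply and divide by the conjugate √(m^2 - 6*m + 3) + m.
That gives (-6m + 3) / (√(m^2 - 6*m + 3) + m).
Divide numerator and denominator by m: the limit is -6/(2·1) = -3.

-3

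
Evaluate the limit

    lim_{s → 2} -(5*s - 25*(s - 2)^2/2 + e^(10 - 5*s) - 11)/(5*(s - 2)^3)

Direct substitution gives 0/0.
Apply L'Hôpital: lim (-25*s - 5*e^(10 - 5*s) + 55)/(-15*(s - 2)^2), still 0/0.
Apply L'Hôpital: lim (25*e^(10 - 5*s) - 25)/(60 - 30*s), still 0/0.
After 3 applications of L'Hôpital's rule the quotient is (-125*e^(10 - 5*s))/(-30); substituting s = 2 gives 25/6.

25/6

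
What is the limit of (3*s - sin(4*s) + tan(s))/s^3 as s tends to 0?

11

Substitution gives 0/0 (the numerator vanishes to order 3).
Expand each term to order s^3: the coefficient of s^3 in tan(s) is 1/3 and in −sin(4s) is 32/3.
Lower-order terms cancel with the polynomial part, so the numerator is (11)·s^3 + o(s^3), and the limit is (11)/(1) = 11.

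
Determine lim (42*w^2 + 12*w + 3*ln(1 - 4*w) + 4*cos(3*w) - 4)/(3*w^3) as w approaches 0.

-64/3

Substitution gives 0/0; apply L'Hôpital's rule 3 times.
After differentiating numerator and denominator 3 times the quotient is (108*sin(3*w) + 384/(4*w - 1)^3)/(18); at w = 0 this is -64/3.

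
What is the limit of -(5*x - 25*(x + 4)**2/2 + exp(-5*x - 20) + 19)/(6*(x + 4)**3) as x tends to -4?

125/36

Direct substitution gives 0/0.
Apply L'Hôpital: lim (-25*x - 5*e^(-5*x - 20) - 95)/(-18*(x + 4)^2), still 0/0.
Apply L'Hôpital: lim (25*e^(-5*x - 20) - 25)/(-36*x - 144), still 0/0.
After 3 applications of L'Hôpital's rule the quotient is (-125*e^(-5*x - 20))/(-36); substituting x = -4 gives 125/36.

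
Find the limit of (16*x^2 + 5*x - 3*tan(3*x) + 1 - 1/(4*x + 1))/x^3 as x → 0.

Substitution gives 0/0 (the numerator vanishes to order 3).
Expand each term to order x^3: the coefficient of x^3 in −1/(1 + 4x) is 64 and in -3·tan(3x) is -27.
Lower-order terms cancel with the polynomial part, so the numerator is (37)·x^3 + o(x^3), and the limit is (37)/(1) = 37.

37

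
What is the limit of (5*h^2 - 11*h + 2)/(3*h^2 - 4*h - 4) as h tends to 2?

Since h = 2 makes numerator and denominator zero, (h - 2) divides both.
Cancelling it gives (5*h - 1)/(3*h + 2); now plug in h = 2 to get 9/8.

9/8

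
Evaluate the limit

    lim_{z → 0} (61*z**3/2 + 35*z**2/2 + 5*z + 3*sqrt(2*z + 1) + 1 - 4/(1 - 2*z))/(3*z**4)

-527/24

Substitution gives 0/0; apply L'Hôpital's rule 4 times.
After differentiating numerator and denominator 4 times the quotient is (-45/(2*z + 1)^(7/2) + 1536/(2*z - 1)^5)/(72); at z = 0 this is -527/24.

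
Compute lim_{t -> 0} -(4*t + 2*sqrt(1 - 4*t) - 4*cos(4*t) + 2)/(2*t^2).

-14

Substitution gives 0/0 (the numerator vanishes to order 2).
Expand each term to order t^2: the coefficient of t^2 in 2·√(1 - 4t) is -4 and in -4·cos(4t) is 32.
Lower-order terms cancel with the polynomial part, so the numerator is (28)·t^2 + o(t^2), and the limit is (28)/(-2) = -14.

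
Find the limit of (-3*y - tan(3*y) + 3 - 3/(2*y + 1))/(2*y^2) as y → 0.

Substitution gives 0/0 (the numerator vanishes to order 2).
Expand each term to order y^2: the coefficient of y^2 in −tan(3y) is 0 and in -3·1/(1 + 2y) is -12.
Lower-order terms cancel with the polynomial part, so the numerator is (-12)·y^2 + o(y^2), and the limit is (-12)/(2) = -6.

-6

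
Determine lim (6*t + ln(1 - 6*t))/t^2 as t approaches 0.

Direct substitution gives 0/0.
Apply L'Hôpital: lim (6 - 6/(1 - 6*t))/(2*t), still 0/0.
After 2 applications of L'Hôpital's rule the quotient is (-36/(1 - 6*t)^2)/(2); substituting t = 0 gives -18.

-18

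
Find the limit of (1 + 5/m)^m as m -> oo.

e^(5)

The base → 1 and the exponent → ∞: a 1^∞ form.
Take logarithms: (m)·ln(1 + 5/m). Since ln(1+u) ~ u for small u, this behaves like (m)·(5/m) → 5.
So the limit is e^(5).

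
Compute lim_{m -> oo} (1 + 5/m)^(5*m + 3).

Write it as [(1 + 5/m)^m]^(5) · (1 + 5/m)^(3). The bracketed term tends to e^(5) and the second factor to 1, so the limit is e^(25).

e^(25)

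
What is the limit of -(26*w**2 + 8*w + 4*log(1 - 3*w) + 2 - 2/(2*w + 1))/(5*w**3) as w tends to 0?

Substitution gives 0/0; apply L'Hôpital's rule 3 times.
After differentiating numerator and denominator 3 times the quotient is (216/(3*w - 1)^3 + 96/(2*w + 1)^4)/(-30); at w = 0 this is 4.

4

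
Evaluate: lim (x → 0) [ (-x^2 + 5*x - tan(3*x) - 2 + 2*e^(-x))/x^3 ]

Substitution gives 0/0; apply L'Hôpital's rule 3 times.
After differentiating numerator and denominator 3 times the quotient is (-162*tan(3*x)^4 - 216*tan(3*x)^2 - 54 - 2*e^(-x))/(6); at x = 0 this is -28/3.

-28/3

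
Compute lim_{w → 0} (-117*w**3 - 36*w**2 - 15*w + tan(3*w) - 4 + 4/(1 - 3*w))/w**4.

Substitution gives 0/0; apply L'Hôpital's rule 4 times.
After differentiating numerator and denominator 4 times the quotient is (1944*tan(3*w)^3/cos(3*w)^2 + 1296*tan(3*w)/cos(3*w)^2 - 7776/(3*w - 1)^5)/(24); at w = 0 this is 324.

324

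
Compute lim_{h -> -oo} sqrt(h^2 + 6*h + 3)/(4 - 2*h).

1/2

For large |h|, √(h^2 + 6*h + 3) ≈ √1·|h| and the denominator ≈ -2h.
Since h → −∞, |h| = −h, giving −√1/(-2) = 1/2.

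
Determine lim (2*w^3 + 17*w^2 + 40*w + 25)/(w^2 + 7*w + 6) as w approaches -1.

Since w = -1 makes numerator and denominator zero, (w + 1) divides both.
Cancelling it gives (2*w^2 + 15*w + 25)/(w + 6); now plug in w = -1 to get 12/5.

12/5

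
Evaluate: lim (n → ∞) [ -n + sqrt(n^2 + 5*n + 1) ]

This has the form ∞ − ∞. Multiply and divide by the conjugate √(n^2 + 5*n + 1) + n.
That gives (5n + 1) / (√(n^2 + 5*n + 1) + n).
Divide numerator and denominator by n: the limit is 5/(2·1) = 5/2.

5/2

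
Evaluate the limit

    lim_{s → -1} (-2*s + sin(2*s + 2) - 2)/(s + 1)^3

Direct substitution gives 0/0.
Apply L'Hôpital: lim (2*cos(2*s + 2) - 2)/(3*(s + 1)^2), still 0/0.
Apply L'Hôpital: lim (-4*sin(2*s + 2))/(6*s + 6), still 0/0.
After 3 applications of L'Hôpital's rule the quotient is (-8*cos(2*s + 2))/(6); substituting s = -1 gives -4/3.

-4/3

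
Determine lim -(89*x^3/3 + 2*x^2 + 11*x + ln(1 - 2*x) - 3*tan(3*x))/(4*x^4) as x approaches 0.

1

Substitution gives 0/0; apply L'Hôpital's rule 4 times.
After differentiating numerator and denominator 4 times the quotient is (1944*tan(3*x)/cos(3*x)^2 - 5832*tan(3*x)/cos(3*x)^4 - 96/(2*x - 1)^4)/(-96); at x = 0 this is 1.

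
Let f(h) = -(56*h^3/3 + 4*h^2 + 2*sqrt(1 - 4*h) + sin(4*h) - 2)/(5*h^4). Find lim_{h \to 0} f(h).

Substitution gives 0/0; apply L'Hôpital's rule 4 times.
After differentiating numerator and denominator 4 times the quotient is (256*sin(4*h) - 480/(1 - 4*h)^(7/2))/(-120); at h = 0 this is 4.

4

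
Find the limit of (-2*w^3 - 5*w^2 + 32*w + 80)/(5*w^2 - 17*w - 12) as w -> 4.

Since w = 4 makes numerator and denominator zero, (w - 4) divides both.
Cancelling it gives (-2*w^2 - 13*w - 20)/(5*w + 3); now plug in w = 4 to get -104/23.

-104/23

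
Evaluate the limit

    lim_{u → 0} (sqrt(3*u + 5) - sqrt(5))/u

3*√(5)/10

A 0/0 form; rationalise with √(5 + 3u) + √5. This collapses the numerator to 3u, leaving 3/(√(5 + 3u) + √5) → 3/(2√5) = 3*√(5)/10.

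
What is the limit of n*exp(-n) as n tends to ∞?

0

Write as n^1/e^{1n}, an ∞/∞ form.
Exponential growth dominates any polynomial, so repeated L'Hôpital (or the standard result) gives 0.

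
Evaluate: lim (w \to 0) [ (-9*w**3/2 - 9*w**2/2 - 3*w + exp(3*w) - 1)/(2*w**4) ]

27/16

Direct substitution gives 0/0.
Apply L'Hôpital: lim (-27*w^2/2 - 9*w + 3*e^(3*w) - 3)/(8*w^3), still 0/0.
Apply L'Hôpital: lim (-27*w + 9*e^(3*w) - 9)/(24*w^2), still 0/0.
Apply L'Hôpital: lim (27*e^(3*w) - 27)/(48*w), still 0/0.
After 4 applications of L'Hôpital's rule the quotient is (81*e^(3*w))/(48); substituting w = 0 gives 27/16.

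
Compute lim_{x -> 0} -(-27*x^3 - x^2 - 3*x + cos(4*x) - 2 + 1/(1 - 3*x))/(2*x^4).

Substitution gives 0/0 (the numerator vanishes to order 4).
Expand each term to order x^4: the coefficient of x^4 in 1/(1 - 3x) is 81 and in cos(4x) is 32/3.
Lower-order terms cancel with the polynomial part, so the numerator is (275/3)·x^4 + o(x^4), and the limit is (275/3)/(-2) = -275/6.

-275/6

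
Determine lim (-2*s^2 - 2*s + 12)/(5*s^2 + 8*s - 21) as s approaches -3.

Since s = -3 makes numerator and denominator zero, (s + 3) divides both.
Cancelling it gives (4 - 2*s)/(5*s - 7); now plug in s = -3 to get -5/11.

-5/11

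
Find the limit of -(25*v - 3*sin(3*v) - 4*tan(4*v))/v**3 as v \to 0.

431/6

Substitution gives 0/0 (the numerator vanishes to order 3).
Expand each term to order v^3: the coefficient of v^3 in -3·sin(3v) is 27/2 and in -4·tan(4v) is -256/3.
Lower-order terms cancel with the polynomial part, so the numerator is (-431/6)·v^3 + o(v^3), and the limit is (-431/6)/(-1) = 431/6.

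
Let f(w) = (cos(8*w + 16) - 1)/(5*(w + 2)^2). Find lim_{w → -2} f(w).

Direct substitution gives 0/0.
Apply L'Hôpital: lim (-8*sin(8*w + 16))/(10*w + 20), still 0/0.
After 2 applications of L'Hôpital's rule the quotient is (-64*cos(8*w + 16))/(10); substituting w = -2 gives -32/5.

-32/5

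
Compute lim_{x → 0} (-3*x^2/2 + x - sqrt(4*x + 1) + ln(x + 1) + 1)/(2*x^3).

Substitution gives 0/0; apply L'Hôpital's rule 3 times.
After differentiating numerator and denominator 3 times the quotient is (-24/(4*x + 1)^(5/2) + 2/(x + 1)^3)/(12); at x = 0 this is -11/6.

-11/6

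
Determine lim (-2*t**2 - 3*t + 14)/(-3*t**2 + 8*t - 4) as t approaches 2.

Direct substitution gives 0/0, so factor. Both numerator and denominator have (t - 2) as a factor.
After cancelling, the expression reduces to (-2*t - 7)/(2 - 3*t).
Substituting t = 2 gives 11/4.

11/4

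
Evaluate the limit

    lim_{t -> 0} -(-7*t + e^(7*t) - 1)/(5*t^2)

-49/10

Direct substitution gives 0/0.
Apply L'Hôpital: lim (7*e^(7*t) - 7)/(-10*t), still 0/0.
After 2 applications of L'Hôpital's rule the quotient is (49*e^(7*t))/(-10); substituting t = 0 gives -49/10.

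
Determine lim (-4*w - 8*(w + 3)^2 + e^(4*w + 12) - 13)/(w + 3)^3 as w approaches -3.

Direct substitution gives 0/0.
Apply L'Hôpital: lim (-16*w + 4*e^(4*w + 12) - 52)/(3*(w + 3)^2), still 0/0.
Apply L'Hôpital: lim (16*e^(4*w + 12) - 16)/(6*w + 18), still 0/0.
After 3 applications of L'Hôpital's rule the quotient is (64*e^(4*w + 12))/(6); substituting w = -3 gives 32/3.

32/3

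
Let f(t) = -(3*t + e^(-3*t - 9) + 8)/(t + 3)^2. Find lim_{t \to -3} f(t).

Direct substitution gives 0/0.
Apply L'Hôpital: lim (3 - 3*e^(-3*t - 9))/(-2*t - 6), still 0/0.
After 2 applications of L'Hôpital's rule the quotient is (9*e^(-3*t - 9))/(-2); substituting t = -3 gives -9/2.

-9/2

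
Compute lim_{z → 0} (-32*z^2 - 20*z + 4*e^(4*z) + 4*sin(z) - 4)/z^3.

42

Substitution gives 0/0; apply L'Hôpital's rule 3 times.
After differentiating numerator and denominator 3 times the quotient is (256*e^(4*z) - 4*cos(z))/(6); at z = 0 this is 42.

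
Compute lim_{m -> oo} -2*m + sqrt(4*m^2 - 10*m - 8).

-5/2

This has the form ∞ − ∞. Multiply and divide by the conjugate √(4*m^2 - 10*m - 8) + 2m.
That gives (-10m - 8) / (√(4*m^2 - 10*m - 8) + 2m).
Divide numerator and denominator by m: the limit is -10/(2·2) = -5/2.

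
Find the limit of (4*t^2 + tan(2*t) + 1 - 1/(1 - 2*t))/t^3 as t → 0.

-16/3

Substitution gives 0/0; apply L'Hôpital's rule 3 times.
After differentiating numerator and denominator 3 times the quotient is (48*tan(2*t)^2/cos(2*t)^2 + 16/cos(2*t)^2 - 48/(2*t - 1)^4)/(6); at t = 0 this is -16/3.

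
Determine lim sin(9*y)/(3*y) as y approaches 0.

3

Substitution gives 0/0.
Write it as (9/3)·sin(9y)/(9y); since sin(u)/u → 1, the limit is 3.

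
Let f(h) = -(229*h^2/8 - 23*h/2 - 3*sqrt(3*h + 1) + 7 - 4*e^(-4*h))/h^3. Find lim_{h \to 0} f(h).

-1805/48

Substitution gives 0/0 (the numerator vanishes to order 3).
Expand each term to order h^3: the coefficient of h^3 in -4·e^(-4h) is 128/3 and in -3·√(1 + 3h) is -81/16.
Lower-order terms cancel with the polynomial part, so the numerator is (1805/48)·h^3 + o(h^3), and the limit is (1805/48)/(-1) = -1805/48.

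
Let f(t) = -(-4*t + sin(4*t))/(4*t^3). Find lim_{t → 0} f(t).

8/3

Direct substitution gives 0/0.
Apply L'Hôpital: lim (4*cos(4*t) - 4)/(-12*t^2), still 0/0.
Apply L'Hôpital: lim (-16*sin(4*t))/(-24*t), still 0/0.
After 3 applications of L'Hôpital's rule the quotient is (-64*cos(4*t))/(-24); substituting t = 0 gives 8/3.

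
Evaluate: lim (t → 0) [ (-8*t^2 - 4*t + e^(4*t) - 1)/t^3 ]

Direct substitution gives 0/0.
Apply L'Hôpital: lim (-16*t + 4*e^(4*t) - 4)/(3*t^2), still 0/0.
Apply L'Hôpital: lim (16*e^(4*t) - 16)/(6*t), still 0/0.
After 3 applications of L'Hôpital's rule the quotient is (64*e^(4*t))/(6); substituting t = 0 gives 32/3.

32/3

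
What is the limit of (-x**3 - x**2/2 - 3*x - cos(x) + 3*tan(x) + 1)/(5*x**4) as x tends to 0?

-1/120

Substitution gives 0/0 (the numerator vanishes to order 4).
Expand each term to order x^4: the coefficient of x^4 in 3·tan(x) is 0 and in −cos(x) is -1/24.
Lower-order terms cancel with the polynomial part, so the numerator is (-1/24)·x^4 + o(x^4), and the limit is (-1/24)/(5) = -1/120.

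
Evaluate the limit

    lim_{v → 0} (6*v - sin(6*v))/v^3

Direct substitution gives 0/0.
Apply L'Hôpital: lim (6 - 6*cos(6*v))/(3*v^2), still 0/0.
Apply L'Hôpital: lim (36*sin(6*v))/(6*v), still 0/0.
After 3 applications of L'Hôpital's rule the quotient is (216*cos(6*v))/(6); substituting v = 0 gives 36.

36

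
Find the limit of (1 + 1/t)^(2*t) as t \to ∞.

Let L be the limit and take ln: ln L = lim (2t)·ln(1 + 1/t) = lim (2t)·(1/t + O(1/t²)) = 2.
Hence L = e^(2).

e^(2)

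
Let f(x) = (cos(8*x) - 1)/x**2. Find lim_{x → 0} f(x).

Direct substitution gives 0/0.
Apply L'Hôpital: lim (-8*sin(8*x))/(2*x), still 0/0.
After 2 applications of L'Hôpital's rule the quotient is (-64*cos(8*x))/(2); substituting x = 0 gives -32.

-32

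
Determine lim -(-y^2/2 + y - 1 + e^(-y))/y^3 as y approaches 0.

Direct substitution gives 0/0.
Apply L'Hôpital: lim (-y + 1 - e^(-y))/(-3*y^2), still 0/0.
Apply L'Hôpital: lim (-1 + e^(-y))/(-6*y), still 0/0.
After 3 applications of L'Hôpital's rule the quotient is (-e^(-y))/(-6); substituting y = 0 gives 1/6.

1/6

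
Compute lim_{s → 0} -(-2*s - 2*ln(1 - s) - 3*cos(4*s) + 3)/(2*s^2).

-25/2

Substitution gives 0/0; apply L'Hôpital's rule 2 times.
After differentiating numerator and denominator 2 times the quotient is (48*cos(4*s) + 2/(s - 1)^2)/(-4); at s = 0 this is -25/2.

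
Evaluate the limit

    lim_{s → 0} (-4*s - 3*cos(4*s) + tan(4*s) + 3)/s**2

Substitution gives 0/0; apply L'Hôpital's rule 2 times.
After differentiating numerator and denominator 2 times the quotient is (48*cos(4*s) + 32*tan(4*s)^3 + 32*tan(4*s))/(2); at s = 0 this is 24.

24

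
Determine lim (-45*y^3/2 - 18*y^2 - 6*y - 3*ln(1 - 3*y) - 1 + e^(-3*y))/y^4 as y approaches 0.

513/8

Substitution gives 0/0 (the numerator vanishes to order 4).
Expand each term to order y^4: the coefficient of y^4 in -3·ln(1 - 3y) is 243/4 and in e^(-3y) is 27/8.
Lower-order terms cancel with the polynomial part, so the numerator is (513/8)·y^4 + o(y^4), and the limit is (513/8)/(1) = 513/8.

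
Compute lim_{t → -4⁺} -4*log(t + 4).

As t → -4⁺, t + 4 → 0⁺ and ln(t + 4) → −∞.
Multiplying by -4 gives ∞.

∞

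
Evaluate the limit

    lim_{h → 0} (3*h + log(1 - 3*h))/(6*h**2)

-3/4

Direct substitution gives 0/0.
Apply L'Hôpital: lim (3 - 3/(1 - 3*h))/(12*h), still 0/0.
After 2 applications of L'Hôpital's rule the quotient is (-9/(1 - 3*h)^2)/(12); substituting h = 0 gives -3/4.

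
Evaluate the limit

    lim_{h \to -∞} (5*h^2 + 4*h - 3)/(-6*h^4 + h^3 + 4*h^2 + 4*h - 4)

0

The denominator has degree 4 and the numerator degree 2. Dividing numerator and denominator by h^4 sends every term to 0 except the leading denominator term, so the limit is 0.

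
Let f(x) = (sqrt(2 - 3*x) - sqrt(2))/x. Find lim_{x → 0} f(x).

Substitution gives 0/0. Multiply numerator and denominator by the conjugate √(2 - 3x) + √2.
The numerator becomes (2 - 3x) − 2 = -3x, so the expression simplifies to -3/(√(2 - 3x) + √2).
Letting x → 0 gives -3/(2√2) = -3*√(2)/4.

-3*√(2)/4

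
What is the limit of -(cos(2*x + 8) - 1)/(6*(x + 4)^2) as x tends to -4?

Direct substitution gives 0/0.
Apply L'Hôpital: lim (-2*sin(2*x + 8))/(-12*x - 48), still 0/0.
After 2 applications of L'Hôpital's rule the quotient is (-4*cos(2*x + 8))/(-12); substituting x = -4 gives 1/3.

1/3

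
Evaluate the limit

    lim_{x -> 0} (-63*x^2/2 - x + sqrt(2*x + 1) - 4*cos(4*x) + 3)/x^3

Substitution gives 0/0; apply L'Hôpital's rule 3 times.
After differentiating numerator and denominator 3 times the quotient is (-256*sin(4*x) + 3/(2*x + 1)^(5/2))/(6); at x = 0 this is 1/2.

1/2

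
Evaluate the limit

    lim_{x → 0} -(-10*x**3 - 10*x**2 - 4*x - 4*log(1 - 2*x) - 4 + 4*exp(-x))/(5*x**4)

Substitution gives 0/0; apply L'Hôpital's rule 4 times.
After differentiating numerator and denominator 4 times the quotient is (4*e^(-x) + 384/(2*x - 1)^4)/(-120); at x = 0 this is -97/30.

-97/30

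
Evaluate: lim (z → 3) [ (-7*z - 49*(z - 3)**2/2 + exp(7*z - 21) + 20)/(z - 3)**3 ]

343/6

Direct substitution gives 0/0.
Apply L'Hôpital: lim (-49*z + 7*e^(7*z - 21) + 140)/(3*(z - 3)^2), still 0/0.
Apply L'Hôpital: lim (49*e^(7*z - 21) - 49)/(6*z - 18), still 0/0.
After 3 applications of L'Hôpital's rule the quotient is (343*e^(7*z - 21))/(6); substituting z = 3 gives 343/6.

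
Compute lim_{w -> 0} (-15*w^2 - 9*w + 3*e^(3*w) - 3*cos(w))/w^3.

Substitution gives 0/0 (the numerator vanishes to order 3).
Expand each term to order w^3: the coefficient of w^3 in -3·cos(w) is 0 and in 3·e^(3w) is 27/2.
Lower-order terms cancel with the polynomial part, so the numerator is (27/2)·w^3 + o(w^3), and the limit is (27/2)/(1) = 27/2.

27/2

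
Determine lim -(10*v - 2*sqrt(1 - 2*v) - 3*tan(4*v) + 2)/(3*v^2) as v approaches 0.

-1/3

Substitution gives 0/0 (the numerator vanishes to order 2).
Expand each term to order v^2: the coefficient of v^2 in -2·√(1 - 2v) is 1 and in -3·tan(4v) is 0.
Lower-order terms cancel with the polynomial part, so the numerator is (1)·v^2 + o(v^2), and the limit is (1)/(-3) = -1/3.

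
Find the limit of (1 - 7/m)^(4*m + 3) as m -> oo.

e^(-28)

Let L be the limit and take ln: ln L = lim (4m + 3)·ln(1 - 7/m) = lim (4m + 3)·(-7/m + O(1/m²)) = -28.
Hence L = e^(-28).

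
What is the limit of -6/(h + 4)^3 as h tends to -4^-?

∞

As h → -4⁻, (h + 4) → 0⁻, so (h + 4)^3 → 0⁻ and -6/(h + 4)^3 → ∞.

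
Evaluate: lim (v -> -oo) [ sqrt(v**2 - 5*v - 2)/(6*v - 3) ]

For large |v|, √(v^2 - 5*v - 2) ≈ √1·|v| and the denominator ≈ 6v.
Since v → −∞, |v| = −v, giving −√1/(6) = -1/6.

-1/6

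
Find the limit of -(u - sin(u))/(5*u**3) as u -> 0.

Direct substitution gives 0/0.
Apply L'Hôpital: lim (1 - cos(u))/(-15*u^2), still 0/0.
Apply L'Hôpital: lim (sin(u))/(-30*u), still 0/0.
After 3 applications of L'Hôpital's rule the quotient is (cos(u))/(-30); substituting u = 0 gives -1/30.

-1/30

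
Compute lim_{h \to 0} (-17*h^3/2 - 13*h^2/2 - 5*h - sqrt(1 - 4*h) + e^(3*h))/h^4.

107/8

Substitution gives 0/0 (the numerator vanishes to order 4).
Expand each term to order h^4: the coefficient of h^4 in e^(3h) is 27/8 and in −√(1 - 4h) is 10.
Lower-order terms cancel with the polynomial part, so the numerator is (107/8)·h^4 + o(h^4), and the limit is (107/8)/(1) = 107/8.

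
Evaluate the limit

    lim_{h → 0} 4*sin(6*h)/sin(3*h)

Substitution gives 0/0.
Divide numerator and denominator by h: sin(6h)/h → 6 and sin(3h)/h → 3, so the limit is 4·6/3 = 8.

8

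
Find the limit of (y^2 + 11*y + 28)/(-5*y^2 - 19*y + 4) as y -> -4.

1/7

Direct substitution gives 0/0, so factor. Both numerator and denominator have (y + 4) as a factor.
After cancelling, the expression reduces to (y + 7)/(1 - 5*y).
Substituting y = -4 gives 1/7.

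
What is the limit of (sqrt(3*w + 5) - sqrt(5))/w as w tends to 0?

3*√(5)/10

Substitution gives 0/0. Multiply numerator and denominator by the conjugate √(5 + 3w) + √5.
The numerator becomes (5 + 3w) − 5 = 3w, so the expression simplifies to 3/(√(5 + 3w) + √5).
Letting w → 0 gives 3/(2√5) = 3*√(5)/10.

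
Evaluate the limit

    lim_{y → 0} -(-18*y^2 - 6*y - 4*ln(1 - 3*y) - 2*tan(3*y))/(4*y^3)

Substitution gives 0/0 (the numerator vanishes to order 3).
Expand each term to order y^3: the coefficient of y^3 in -2·tan(3y) is -18 and in -4·ln(1 - 3y) is 36.
Lower-order terms cancel with the polynomial part, so the numerator is (18)·y^3 + o(y^3), and the limit is (18)/(-4) = -9/2.

-9/2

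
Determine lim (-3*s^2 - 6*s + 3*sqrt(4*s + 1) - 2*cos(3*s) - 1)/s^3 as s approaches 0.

12

Substitution gives 0/0 (the numerator vanishes to order 3).
Expand each term to order s^3: the coefficient of s^3 in 3·√(1 + 4s) is 12 and in -2·cos(3s) is 0.
Lower-order terms cancel with the polynomial part, so the numerator is (12)·s^3 + o(s^3), and the limit is (12)/(1) = 12.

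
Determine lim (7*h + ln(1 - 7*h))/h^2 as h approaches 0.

-49/2

Direct substitution gives 0/0.
Apply L'Hôpital: lim (7 - 7/(1 - 7*h))/(2*h), still 0/0.
After 2 applications of L'Hôpital's rule the quotient is (-49/(1 - 7*h)^2)/(2); substituting h = 0 gives -49/2.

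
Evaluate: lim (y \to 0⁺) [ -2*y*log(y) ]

This is a 0·(−∞) form. Rewrite as -2·ln(y) / y^(−1) and apply L'Hôpital:
the derivative quotient is -2·(1/y) / (−1·y^(−2)) = (2/1)·y^1 → 0.

0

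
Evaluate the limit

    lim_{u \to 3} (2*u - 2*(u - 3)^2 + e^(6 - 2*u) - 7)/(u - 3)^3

Direct substitution gives 0/0.
Apply L'Hôpital: lim (-4*u - 2*e^(6 - 2*u) + 14)/(3*(u - 3)^2), still 0/0.
Apply L'Hôpital: lim (4*e^(6 - 2*u) - 4)/(6*u - 18), still 0/0.
After 3 applications of L'Hôpital's rule the quotient is (-8*e^(6 - 2*u))/(6); substituting u = 3 gives -4/3.

-4/3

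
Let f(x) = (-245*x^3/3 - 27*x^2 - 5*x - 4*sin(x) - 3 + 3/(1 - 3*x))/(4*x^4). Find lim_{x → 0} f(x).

243/4

Substitution gives 0/0; apply L'Hôpital's rule 4 times.
After differentiating numerator and denominator 4 times the quotient is (-4*sin(x) - 5832/(3*x - 1)^5)/(96); at x = 0 this is 243/4.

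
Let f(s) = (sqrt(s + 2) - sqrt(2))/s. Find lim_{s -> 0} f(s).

√(2)/4

Substitution gives 0/0. Multiply numerator and denominator by the conjugate √(2 + s) + √2.
The numerator becomes (2 + s) − 2 = s, so the expression simplifies to 1/(√(2 + s) + √2).
Letting s → 0 gives 1/(2√2) = √(2)/4.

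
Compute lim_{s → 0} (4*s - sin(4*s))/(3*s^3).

Direct substitution gives 0/0.
Apply L'Hôpital: lim (4 - 4*cos(4*s))/(9*s^2), still 0/0.
Apply L'Hôpital: lim (16*sin(4*s))/(18*s), still 0/0.
After 3 applications of L'Hôpital's rule the quotient is (64*cos(4*s))/(18); substituting s = 0 gives 32/9.

32/9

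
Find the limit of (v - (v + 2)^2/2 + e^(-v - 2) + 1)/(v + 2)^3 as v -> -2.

-1/6

Direct substitution gives 0/0.
Apply L'Hôpital: lim (-v - e^(-v - 2) - 1)/(3*(v + 2)^2), still 0/0.
Apply L'Hôpital: lim (e^(-v - 2) - 1)/(6*v + 12), still 0/0.
After 3 applications of L'Hôpital's rule the quotient is (-e^(-v - 2))/(6); substituting v = -2 gives -1/6.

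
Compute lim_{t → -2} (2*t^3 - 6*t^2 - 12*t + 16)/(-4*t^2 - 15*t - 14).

36

At t = -2 both the top and bottom vanish — a removable singularity. Factoring out (t + 2) from each leaves (2*t^2 - 10*t + 8)/(-4*t - 7), which at t = -2 equals 36.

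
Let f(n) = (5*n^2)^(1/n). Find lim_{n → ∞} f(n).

Base → ∞ and exponent → 0: an ∞^0 form.
Take logs: (1/n)·ln(5·n^2) = (ln 5 + 2·ln n)/n → 0.
So the limit is e^0 = 1.

1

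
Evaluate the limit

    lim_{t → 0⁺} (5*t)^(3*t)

Base → 0⁺ and exponent → 0⁺: a 0^0 form.
Take logs: 3t·ln(5t). This is 0·(−∞); rewriting as ln(5t)/(1/(3t)) and applying L'Hôpital gives 0.
Hence the limit is e^0 = 1.

1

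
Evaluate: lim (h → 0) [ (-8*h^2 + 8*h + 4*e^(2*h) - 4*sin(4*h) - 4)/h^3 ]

Substitution gives 0/0 (the numerator vanishes to order 3).
Expand each term to order h^3: the coefficient of h^3 in 4·e^(2h) is 16/3 and in -4·sin(4h) is 128/3.
Lower-order terms cancel with the polynomial part, so the numerator is (48)·h^3 + o(h^3), and the limit is (48)/(1) = 48.

48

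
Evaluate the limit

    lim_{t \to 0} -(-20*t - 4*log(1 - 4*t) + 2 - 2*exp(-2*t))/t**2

Substitution gives 0/0 (the numerator vanishes to order 2).
Expand each term to order t^2: the coefficient of t^2 in -4·ln(1 - 4t) is 32 and in -2·e^(-2t) is -4.
Lower-order terms cancel with the polynomial part, so the numerator is (28)·t^2 + o(t^2), and the limit is (28)/(-1) = -28.

-28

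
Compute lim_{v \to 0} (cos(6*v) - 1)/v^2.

-18

Direct substitution gives 0/0.
Apply L'Hôpital: lim (-6*sin(6*v))/(2*v), still 0/0.
After 2 applications of L'Hôpital's rule the quotient is (-36*cos(6*v))/(2); substituting v = 0 gives -18.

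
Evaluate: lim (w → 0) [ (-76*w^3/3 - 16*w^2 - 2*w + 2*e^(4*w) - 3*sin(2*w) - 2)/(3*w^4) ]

Substitution gives 0/0; apply L'Hôpital's rule 4 times.
After differentiating numerator and denominator 4 times the quotient is (512*e^(4*w) - 48*sin(2*w))/(72); at w = 0 this is 64/9.

64/9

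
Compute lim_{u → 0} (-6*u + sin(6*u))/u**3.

-36

Direct substitution gives 0/0.
Apply L'Hôpital: lim (6*cos(6*u) - 6)/(3*u^2), still 0/0.
Apply L'Hôpital: lim (-36*sin(6*u))/(6*u), still 0/0.
After 3 applications of L'Hôpital's rule the quotient is (-216*cos(6*u))/(6); substituting u = 0 gives -36.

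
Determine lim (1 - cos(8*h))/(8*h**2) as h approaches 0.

Substitution gives 0/0.
Use (1 − cos u)/u² → 1/2 with u = 8h: the limit is 8²/(2·8) = 4.

4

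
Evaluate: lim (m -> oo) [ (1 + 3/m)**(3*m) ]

Let L be the limit and take ln: ln L = lim (3m)·ln(1 + 3/m) = lim (3m)·(3/m + O(1/m²)) = 9.
Hence L = e^(9).

e^(9)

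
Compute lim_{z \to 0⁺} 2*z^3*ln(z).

This is a 0·(−∞) form. Rewrite as 2·ln(z) / z^(−3) and apply L'Hôpital:
the derivative quotient is 2·(1/z) / (−3·z^(−4)) = (-2/3)·z^3 → 0.

0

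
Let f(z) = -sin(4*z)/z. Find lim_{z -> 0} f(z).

Substitution gives 0/0.
Write it as (4/(-1))·sin(4z)/(4z); since sin(u)/u → 1, the limit is -4.

-4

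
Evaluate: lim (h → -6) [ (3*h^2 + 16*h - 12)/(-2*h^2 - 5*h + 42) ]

-20/19

At h = -6 both the top and bottom vanish — a removable singularity. Factoring out (h + 6) from each leaves (3*h - 2)/(7 - 2*h), which at h = -6 equals -20/19.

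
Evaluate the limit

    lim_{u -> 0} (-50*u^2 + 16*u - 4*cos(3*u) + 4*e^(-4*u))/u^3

-128/3

Substitution gives 0/0 (the numerator vanishes to order 3).
Expand each term to order u^3: the coefficient of u^3 in -4·cos(3u) is 0 and in 4·e^(-4u) is -128/3.
Lower-order terms cancel with the polynomial part, so the numerator is (-128/3)·u^3 + o(u^3), and the limit is (-128/3)/(1) = -128/3.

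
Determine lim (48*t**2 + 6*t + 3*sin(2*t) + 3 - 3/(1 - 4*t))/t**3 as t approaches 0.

-196

Substitution gives 0/0; apply L'Hôpital's rule 3 times.
After differentiating numerator and denominator 3 times the quotient is (-24*cos(2*t) - 1152/(4*t - 1)^4)/(6); at t = 0 this is -196.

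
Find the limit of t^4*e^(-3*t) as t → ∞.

Write as t^4/e^{3t}, an ∞/∞ form.
Exponential growth dominates any polynomial, so repeated L'Hôpital (or the standard result) gives 0.

0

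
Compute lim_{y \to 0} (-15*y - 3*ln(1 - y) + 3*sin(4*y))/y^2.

3/2

Substitution gives 0/0 (the numerator vanishes to order 2).
Expand each term to order y^2: the coefficient of y^2 in -3·ln(1 - y) is 3/2 and in 3·sin(4y) is 0.
Lower-order terms cancel with the polynomial part, so the numerator is (3/2)·y^2 + o(y^2), and the limit is (3/2)/(1) = 3/2.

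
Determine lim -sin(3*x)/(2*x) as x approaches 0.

Substitution gives 0/0.
Write it as (3/(-2))·sin(3x)/(3x); since sin(u)/u → 1, the limit is -3/2.

-3/2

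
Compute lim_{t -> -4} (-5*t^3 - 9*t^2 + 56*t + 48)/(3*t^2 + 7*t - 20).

Direct substitution gives 0/0, so factor. Both numerator and denominator have (t + 4) as a factor.
After cancelling, the expression reduces to (-5*t^2 + 11*t + 12)/(3*t - 5).
Substituting t = -4 gives 112/17.

112/17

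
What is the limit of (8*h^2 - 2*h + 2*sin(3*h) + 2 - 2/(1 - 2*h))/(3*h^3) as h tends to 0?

-25/3

Substitution gives 0/0 (the numerator vanishes to order 3).
Expand each term to order h^3: the coefficient of h^3 in -2·1/(1 - 2h) is -16 and in 2·sin(3h) is -9.
Lower-order terms cancel with the polynomial part, so the numerator is (-25)·h^3 + o(h^3), and the limit is (-25)/(3) = -25/3.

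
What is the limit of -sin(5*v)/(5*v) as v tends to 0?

-1

Substitution gives 0/0.
Write it as (5/(-5))·sin(5v)/(5v); since sin(u)/u → 1, the limit is -1.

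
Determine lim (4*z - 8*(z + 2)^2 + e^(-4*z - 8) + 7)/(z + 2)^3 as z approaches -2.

Direct substitution gives 0/0.
Apply L'Hôpital: lim (-16*z - 4*e^(-4*z - 8) - 28)/(3*(z + 2)^2), still 0/0.
Apply L'Hôpital: lim (16*e^(-4*z - 8) - 16)/(6*z + 12), still 0/0.
After 3 applications of L'Hôpital's rule the quotient is (-64*e^(-4*z - 8))/(6); substituting z = -2 gives -32/3.

-32/3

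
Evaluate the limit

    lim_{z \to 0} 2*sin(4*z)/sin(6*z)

4/3

Substitution gives 0/0.
Divide numerator and denominator by z: sin(4z)/z → 4 and sin(6z)/z → 6, so the limit is 2·4/6 = 4/3.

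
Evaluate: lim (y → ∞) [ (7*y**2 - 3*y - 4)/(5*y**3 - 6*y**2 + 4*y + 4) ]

0

The denominator has degree 3 and the numerator degree 2. Dividing numerator and denominator by y^3 sends every term to 0 except the leading denominator term, so the limit is 0.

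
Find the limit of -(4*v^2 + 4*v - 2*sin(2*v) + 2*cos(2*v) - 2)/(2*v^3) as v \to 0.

-4/3

Substitution gives 0/0; apply L'Hôpital's rule 3 times.
After differentiating numerator and denominator 3 times the quotient is (16*sqrt(2)*sin(2*v + pi/4))/(-12); at v = 0 this is -4/3.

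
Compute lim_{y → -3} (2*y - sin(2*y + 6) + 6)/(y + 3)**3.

4/3

Direct substitution gives 0/0.
Apply L'Hôpital: lim (2 - 2*cos(2*y + 6))/(3*(y + 3)^2), still 0/0.
Apply L'Hôpital: lim (4*sin(2*y + 6))/(6*y + 18), still 0/0.
After 3 applications of L'Hôpital's rule the quotient is (8*cos(2*y + 6))/(6); substituting y = -3 gives 4/3.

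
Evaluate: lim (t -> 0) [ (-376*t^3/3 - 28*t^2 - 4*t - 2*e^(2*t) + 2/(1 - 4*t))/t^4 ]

Substitution gives 0/0 (the numerator vanishes to order 4).
Expand each term to order t^4: the coefficient of t^4 in -2·e^(2t) is -4/3 and in 2·1/(1 - 4t) is 512.
Lower-order terms cancel with the polynomial part, so the numerator is (1532/3)·t^4 + o(t^4), and the limit is (1532/3)/(1) = 1532/3.

1532/3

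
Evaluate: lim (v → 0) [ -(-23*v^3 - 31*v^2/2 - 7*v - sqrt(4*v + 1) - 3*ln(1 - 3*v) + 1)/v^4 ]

Substitution gives 0/0; apply L'Hôpital's rule 4 times.
After differentiating numerator and denominator 4 times the quotient is (240/(4*v + 1)^(7/2) + 1458/(3*v - 1)^4)/(-24); at v = 0 this is -283/4.

-283/4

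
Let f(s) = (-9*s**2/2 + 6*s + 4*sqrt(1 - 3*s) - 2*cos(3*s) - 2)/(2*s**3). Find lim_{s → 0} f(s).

-27/8

Substitution gives 0/0; apply L'Hôpital's rule 3 times.
After differentiating numerator and denominator 3 times the quotient is (-54*sin(3*s) - 81/(2*(1 - 3*s)^(5/2)))/(12); at s = 0 this is -27/8.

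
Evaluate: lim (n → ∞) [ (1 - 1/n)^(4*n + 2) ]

e^(-4)

Let L be the limit and take ln: ln L = lim (4n + 2)·ln(1 - 1/n) = lim (4n + 2)·(-1/n + O(1/n²)) = -4.
Hence L = e^(-4).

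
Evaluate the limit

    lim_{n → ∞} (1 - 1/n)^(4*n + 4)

e^(-4)

The base → 1 and the exponent → ∞: a 1^∞ form.
Take logarithms: (4n + 4)·ln(1 - 1/n). Since ln(1+u) ~ u for small u, this behaves like (4n)·(-1/n) → -4.
So the limit is e^(-4).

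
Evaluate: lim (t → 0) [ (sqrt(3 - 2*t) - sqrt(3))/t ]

-√(3)/3

Substitution gives 0/0. Multiply numerator and denominator by the conjugate √(3 - 2t) + √3.
The numerator becomes (3 - 2t) − 3 = -2t, so the expression simplifies to -2/(√(3 - 2t) + √3).
Letting t → 0 gives -2/(2√3) = -√(3)/3.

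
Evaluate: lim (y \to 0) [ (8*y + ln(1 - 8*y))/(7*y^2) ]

Direct substitution gives 0/0.
Apply L'Hôpital: lim (8 - 8/(1 - 8*y))/(14*y), still 0/0.
After 2 applications of L'Hôpital's rule the quotient is (-64/(1 - 8*y)^2)/(14); substituting y = 0 gives -32/7.

-32/7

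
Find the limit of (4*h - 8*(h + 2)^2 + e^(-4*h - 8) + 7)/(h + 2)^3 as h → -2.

Direct substitution gives 0/0.
Apply L'Hôpital: lim (-16*h - 4*e^(-4*h - 8) - 28)/(3*(h + 2)^2), still 0/0.
Apply L'Hôpital: lim (16*e^(-4*h - 8) - 16)/(6*h + 12), still 0/0.
After 3 applications of L'Hôpital's rule the quotient is (-64*e^(-4*h - 8))/(6); substituting h = -2 gives -32/3.

-32/3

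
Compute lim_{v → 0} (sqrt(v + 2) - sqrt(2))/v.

√(2)/4

Substitution gives 0/0. Multiply numerator and denominator by the conjugate √(2 + v) + √2.
The numerator becomes (2 + v) − 2 = v, so the expression simplifies to 1/(√(2 + v) + √2).
Letting v → 0 gives 1/(2√2) = √(2)/4.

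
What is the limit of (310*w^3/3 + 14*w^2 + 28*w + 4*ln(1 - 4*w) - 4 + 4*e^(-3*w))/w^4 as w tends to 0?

-485/2

Substitution gives 0/0 (the numerator vanishes to order 4).
Expand each term to order w^4: the coefficient of w^4 in 4·e^(-3w) is 27/2 and in 4·ln(1 - 4w) is -256.
Lower-order terms cancel with the polynomial part, so the numerator is (-485/2)·w^4 + o(w^4), and the limit is (-485/2)/(1) = -485/2.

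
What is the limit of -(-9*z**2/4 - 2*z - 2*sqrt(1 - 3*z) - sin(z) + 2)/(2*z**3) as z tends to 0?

-85/48

Substitution gives 0/0; apply L'Hôpital's rule 3 times.
After differentiating numerator and denominator 3 times the quotient is (cos(z) + 81/(4*(1 - 3*z)^(5/2)))/(-12); at z = 0 this is -85/48.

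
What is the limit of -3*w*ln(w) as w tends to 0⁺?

This is a 0·(−∞) form. Rewrite as -3·ln(w) / w^(−1) and apply L'Hôpital:
the derivative quotient is -3·(1/w) / (−1·w^(−2)) = (3/1)·w^1 → 0.

0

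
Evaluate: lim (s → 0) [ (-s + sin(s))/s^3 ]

Direct substitution gives 0/0.
Apply L'Hôpital: lim (cos(s) - 1)/(3*s^2), still 0/0.
Apply L'Hôpital: lim (-sin(s))/(6*s), still 0/0.
After 3 applications of L'Hôpital's rule the quotient is (-cos(s))/(6); substituting s = 0 gives -1/6.

-1/6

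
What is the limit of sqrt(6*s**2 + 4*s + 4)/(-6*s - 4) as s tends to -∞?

For large |s|, √(6*s^2 + 4*s + 4) ≈ √6·|s| and the denominator ≈ -6s.
Since s → −∞, |s| = −s, giving −√6/(-6) = √(6)/6.

√(6)/6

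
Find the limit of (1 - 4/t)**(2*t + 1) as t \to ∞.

Write it as [(1 - 4/t)^t]^(2) · (1 - 4/t)^(1). The bracketed term tends to e^(-4) and the second factor to 1, so the limit is e^(-8).

e^(-8)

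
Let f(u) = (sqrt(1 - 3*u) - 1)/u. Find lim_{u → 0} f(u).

-3/2

Substitution gives 0/0. Multiply numerator and denominator by the conjugate √(1 - 3u) + √1.
The numerator becomes (1 - 3u) − 1 = -3u, so the expression simplifies to -3/(√(1 - 3u) + √1).
Letting u → 0 gives -3/(2√1) = -3/2.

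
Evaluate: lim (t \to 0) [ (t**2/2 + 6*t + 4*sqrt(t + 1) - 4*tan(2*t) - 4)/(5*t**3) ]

-25/12

Substitution gives 0/0; apply L'Hôpital's rule 3 times.
After differentiating numerator and denominator 3 times the quotient is (-128*tan(2*t)^2/cos(2*t)^2 - 64/cos(2*t)^4 + 3/(2*(t + 1)^(5/2)))/(30); at t = 0 this is -25/12.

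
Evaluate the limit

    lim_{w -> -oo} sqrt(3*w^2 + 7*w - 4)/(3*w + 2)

For large |w|, √(3*w^2 + 7*w - 4) ≈ √3·|w| and the denominator ≈ 3w.
Since w → −∞, |w| = −w, giving −√3/(3) = -√(3)/3.

-√(3)/3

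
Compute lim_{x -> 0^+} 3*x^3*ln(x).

0

This is a 0·(−∞) form. Rewrite as 3·ln(x) / x^(−3) and apply L'Hôpital:
the derivative quotient is 3·(1/x) / (−3·x^(−4)) = (-3/3)·x^3 → 0.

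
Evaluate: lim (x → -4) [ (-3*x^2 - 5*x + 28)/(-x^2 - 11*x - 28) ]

-19/3

Since x = -4 makes numerator and denominator zero, (x + 4) divides both.
Cancelling it gives (7 - 3*x)/(-x - 7); now plug in x = -4 to get -19/3.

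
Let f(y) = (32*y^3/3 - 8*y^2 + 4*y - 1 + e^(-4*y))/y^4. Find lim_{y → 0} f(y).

32/3

Direct substitution gives 0/0.
Apply L'Hôpital: lim (32*y^2 - 16*y + 4 - 4*e^(-4*y))/(4*y^3), still 0/0.
Apply L'Hôpital: lim (64*y - 16 + 16*e^(-4*y))/(12*y^2), still 0/0.
Apply L'Hôpital: lim (64 - 64*e^(-4*y))/(24*y), still 0/0.
After 4 applications of L'Hôpital's rule the quotient is (256*e^(-4*y))/(24); substituting y = 0 gives 32/3.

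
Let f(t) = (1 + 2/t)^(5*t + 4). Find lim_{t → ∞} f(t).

Write it as [(1 + 2/t)^t]^(5) · (1 + 2/t)^(4). The bracketed term tends to e^(2) and the second factor to 1, so the limit is e^(10).

e^(10)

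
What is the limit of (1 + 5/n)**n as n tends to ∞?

The base → 1 and the exponent → ∞: a 1^∞ form.
Take logarithms: (n)·ln(1 + 5/n). Since ln(1+u) ~ u for small u, this behaves like (n)·(5/n) → 5.
So the limit is e^(5).

e^(5)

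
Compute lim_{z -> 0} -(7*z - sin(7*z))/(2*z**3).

-343/12

Direct substitution gives 0/0.
Apply L'Hôpital: lim (7 - 7*cos(7*z))/(-6*z^2), still 0/0.
Apply L'Hôpital: lim (49*sin(7*z))/(-12*z), still 0/0.
After 3 applications of L'Hôpital's rule the quotient is (343*cos(7*z))/(-12); substituting z = 0 gives -343/12.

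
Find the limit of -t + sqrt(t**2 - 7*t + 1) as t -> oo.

-7/2

This has the form ∞ − ∞. Multiply and divide by the conjugate √(t^2 - 7*t + 1) + t.
That gives (-7t + 1) / (√(t^2 - 7*t + 1) + t).
Divide numerator and denominator by t: the limit is -7/(2·1) = -7/2.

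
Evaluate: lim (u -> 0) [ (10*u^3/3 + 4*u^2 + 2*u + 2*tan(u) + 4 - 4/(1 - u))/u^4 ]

Substitution gives 0/0; apply L'Hôpital's rule 4 times.
After differentiating numerator and denominator 4 times the quotient is (48*tan(u)^3/cos(u)^2 + 32*tan(u)/cos(u)^2 + 96/(u - 1)^5)/(24); at u = 0 this is -4.

-4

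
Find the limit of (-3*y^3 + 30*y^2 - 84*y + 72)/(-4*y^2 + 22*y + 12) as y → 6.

At y = 6 both the top and bottom vanish — a removable singularity. Factoring out (y - 6) from each leaves (-3*y^2 + 12*y - 12)/(-4*y - 2), which at y = 6 equals 24/13.

24/13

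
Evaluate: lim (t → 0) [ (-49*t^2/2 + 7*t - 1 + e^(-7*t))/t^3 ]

Direct substitution gives 0/0.
Apply L'Hôpital: lim (-49*t + 7 - 7*e^(-7*t))/(3*t^2), still 0/0.
Apply L'Hôpital: lim (-49 + 49*e^(-7*t))/(6*t), still 0/0.
After 3 applications of L'Hôpital's rule the quotient is (-343*e^(-7*t))/(6); substituting t = 0 gives -343/6.

-343/6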